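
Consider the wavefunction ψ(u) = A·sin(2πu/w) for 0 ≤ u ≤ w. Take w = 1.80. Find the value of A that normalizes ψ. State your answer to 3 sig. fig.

A ≈ 1.05

Normalization requires ∫|ψ|² du = 1, integrated from 0 to w.
Using sin²θ = (1 − cos 2θ)/2, ∫|ψ|² du = A²·(w/2).
With w = 1.80: A² = 1.111 and A = 1.054.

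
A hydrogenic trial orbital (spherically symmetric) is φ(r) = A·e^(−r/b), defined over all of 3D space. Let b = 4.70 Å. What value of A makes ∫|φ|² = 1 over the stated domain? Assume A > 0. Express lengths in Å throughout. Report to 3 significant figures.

A ≈ 0.0554 Å^(-3/2)

Require ∫ |φ|² 4πr² dr = 1 over the whole domain.
In 3D with spherical symmetry the volume element is 4πr² dr.
Recall ∫₀^∞ r^m e^(−r/β) dr = m!·β^(m+1), the integral (without the A² prefactor) comes out to π·b^3.
With b = 4.70: A² = 0.003066 and A = 0.05537.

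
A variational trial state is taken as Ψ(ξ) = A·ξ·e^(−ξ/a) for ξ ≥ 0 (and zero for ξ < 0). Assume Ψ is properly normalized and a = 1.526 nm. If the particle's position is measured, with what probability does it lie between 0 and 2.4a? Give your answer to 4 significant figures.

P = ∫_{0}^{2.4a} |Ψ(ξ)|² dξ.
With A² fixed by ∫|Ψ|² = 1, i.e. A² = (a^3/4)^(−1), substitute and integrate.
Substituting u = ξ/a, A² and the length scale cancel in the ratio: P = ∫_{0}^{2.4} u^2·e^(-2·u) du / ∫_{0}^{∞} u^2·e^(-2·u) du.
Using ∫ u^2·e^(-2·u) du = -(2·u^2 + 2·u + 1)·e^(-2·u)/4, the numerator is 1/4 - 433·e^(-24/5)/100 and the denominator is 1/4.
Taking the ratio, P = 0.85746.

P ≈ 0.8575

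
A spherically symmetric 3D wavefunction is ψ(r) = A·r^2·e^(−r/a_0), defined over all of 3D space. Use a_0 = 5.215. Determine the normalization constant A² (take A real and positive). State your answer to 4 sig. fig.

We need A² ∫|f|² 4πr² dr = 1, taking the integral from 0 to ∞.
The integral (without the A² prefactor) comes out to 45·π·a_0^7/2.
So A² = (45·π·a_0^7/2)^(−1).
Substituting a_0 = 5.215 gives A² = 1.3486E-7, so A = 0.00036723.

A^2 ≈ 1.349E-7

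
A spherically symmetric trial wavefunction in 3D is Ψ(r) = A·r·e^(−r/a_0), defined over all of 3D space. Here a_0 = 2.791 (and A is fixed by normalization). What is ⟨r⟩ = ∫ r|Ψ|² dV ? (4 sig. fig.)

By definition ⟨r⟩ = ∫ r |Ψ(r)|² 4πr² dr.
Recall ∫₀^∞ r^m e^(−r/β) dr = m!·β^(m+1), the ratio of the moment integral to the normalization integral gives ⟨r⟩ = 5·a_0/2.
Putting a_0 = 2.791 gives 6.9775.

⟨r⟩ ≈ 6.978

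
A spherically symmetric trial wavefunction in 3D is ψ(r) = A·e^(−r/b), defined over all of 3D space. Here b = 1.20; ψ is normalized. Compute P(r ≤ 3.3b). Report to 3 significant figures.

With dV = 4πr²dr, the probability is ∫|ψ|² dV over r ≤ 3.3b.
The full normalization integral is A²·[π·b^3] = 1, fixing A².
Substituting u = r/b, A², 4π and the length scale all cancel in the ratio: P = ∫_{0}^{3.3} u^2·e^(-2·u) du / ∫_{0}^{∞} u^2·e^(-2·u) du.
An antiderivative of u^2·e^(-2·u) is -(2·u^2 + 2·u + 1)·e^(-2·u)/4; evaluating from 0 to 3.3 gives 1/4 - 1469·e^(-33/5)/200, while the full integral is 1/4.
This evaluates to P = 0.9600.

P ≈ 0.960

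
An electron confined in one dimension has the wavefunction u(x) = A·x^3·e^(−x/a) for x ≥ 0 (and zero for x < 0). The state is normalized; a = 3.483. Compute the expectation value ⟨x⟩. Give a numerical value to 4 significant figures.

⟨x⟩ ≈ 12.19

⟨x⟩ = ∫ x |u|² dx over the full domain.
Using ∫₀^∞ xⁿ e^(−αx) dx = n!/αⁿ⁺¹, since the A² factors cancel between numerator and denominator, ⟨x⟩ = 7·a/2.
Putting a = 3.483 gives 12.191.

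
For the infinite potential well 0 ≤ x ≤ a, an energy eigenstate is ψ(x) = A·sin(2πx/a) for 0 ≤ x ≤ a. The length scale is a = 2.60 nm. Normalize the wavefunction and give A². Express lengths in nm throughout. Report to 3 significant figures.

A^2 ≈ 0.769 nm^(-1)

Require ∫ |ψ|² dx = 1 over the whole domain.
With ∫₀^a sin²(nπx/a) dx = a/2, with ψ = A·sin(2πx/a), the integral evaluates to A²·[a/2].
With a = 2.60: A² = 0.7692 and A = 0.8771.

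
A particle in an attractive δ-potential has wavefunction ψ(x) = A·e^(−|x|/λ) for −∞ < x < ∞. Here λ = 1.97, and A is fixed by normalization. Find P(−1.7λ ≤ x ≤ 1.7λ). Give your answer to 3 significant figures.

P = ∫_{−1.7λ}^{1.7λ} |ψ(x)|² dx.
Since A² = 1/(λ), this is the region integral divided by the full normalization integral.
Both integrals are even about x = 0, so only the x ≥ 0 halves are needed (the factors of 2 cancel). In terms of u = x/λ (A² and the length scale cancel between numerator and denominator), P = [∫_{0}^{1.7} e^(-2·u) du] / [∫_{0}^{∞} e^(-2·u) du].
With ∫ e^(-2·u) du = -e^(-2·u)/2 + C, the region integral is 1/2 - e^(-17/5)/2 and the full one is 1/2.
Evaluating gives P = 0.9666.

P ≈ 0.967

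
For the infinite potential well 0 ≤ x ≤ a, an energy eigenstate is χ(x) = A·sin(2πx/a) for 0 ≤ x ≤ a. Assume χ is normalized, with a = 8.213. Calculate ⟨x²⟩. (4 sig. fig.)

⟨x²⟩ = ∫ x^2 |χ|² dx over the full domain.
The ratio of the moment integral to the normalization integral gives ⟨x²⟩ = -a^2/(8·π^2) + a^2/3.
Putting a = 8.213 gives 21.630.

⟨x^2⟩ ≈ 21.63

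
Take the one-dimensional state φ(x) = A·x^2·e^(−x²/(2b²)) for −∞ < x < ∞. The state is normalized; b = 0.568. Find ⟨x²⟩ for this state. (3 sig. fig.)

By definition ⟨x²⟩ = ∫ x^2 |φ(x)|² dx.
Differentiating ∫e^(−αx²) dx = √(π/α) under α to get the higher moments, since the A² factors cancel between numerator and denominator, ⟨x²⟩ = 5·b^2/2.
With b = 0.568, ⟨x^2⟩ = 0.8066.

⟨x^2⟩ ≈ 0.807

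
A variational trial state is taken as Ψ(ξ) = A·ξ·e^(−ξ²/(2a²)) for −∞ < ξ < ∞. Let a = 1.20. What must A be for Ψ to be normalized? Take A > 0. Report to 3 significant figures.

Require ∫ |Ψ|² dξ = 1 over the whole domain.
With ∫_{−∞}^{∞} ξ^(2m) e^(−αξ²) dξ = (2m−1)!!·√π / (2^m α^(m+1/2)), ∫|Ψ|² dξ = A²·(√(π)·a^3/2).
Hence A² = 1/[√(π)·a^3/2].
Substituting a = 1.20 gives A² = 0.6530, so A = 0.8081.

A ≈ 0.808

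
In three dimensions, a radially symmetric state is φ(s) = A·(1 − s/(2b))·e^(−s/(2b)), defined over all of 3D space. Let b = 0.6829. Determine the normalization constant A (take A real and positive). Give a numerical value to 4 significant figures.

A ≈ 0.3535

Require ∫ |φ|² 4πs² ds = 1 over the whole domain.
The integral (without the A² prefactor) comes out to 8·π·b^3.
Hence A² = 1/[8·π·b^3].
Plugging in b = 0.6829 yields A = 0.35346.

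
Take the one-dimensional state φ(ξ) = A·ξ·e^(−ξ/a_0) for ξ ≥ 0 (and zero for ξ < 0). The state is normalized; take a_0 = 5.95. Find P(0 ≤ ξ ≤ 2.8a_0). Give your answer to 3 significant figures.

The probability is P = ∫ |φ|² dξ over [0, 2.8a_0].
The normalization integral ∫|φ|²dξ over the whole domain equals a_0^3/4·A², and A² cancels in the ratio.
Let u = ξ/a_0; then A² and the length scale cancel, so P = ∫_{0}^{2.8} u^2·e^(-2·u) du ÷ ∫_{0}^{∞} u^2·e^(-2·u) du.
An antiderivative of u^2·e^(-2·u) is -(2·u^2 + 2·u + 1)·e^(-2·u)/4; evaluating from 0 to 2.8 gives 1/4 - 557·e^(-28/5)/100, while the full integral is 1/4.
This works out to P = 0.9176.

P ≈ 0.918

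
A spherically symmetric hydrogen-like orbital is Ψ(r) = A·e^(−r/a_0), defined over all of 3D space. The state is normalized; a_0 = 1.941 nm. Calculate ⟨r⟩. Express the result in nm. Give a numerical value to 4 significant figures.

⟨r⟩ = ∫ r |Ψ|² 4πr² dr over the full domain.
Using ∫₀^∞ rⁿ e^(−αr) dr = n!/αⁿ⁺¹, since the A² factors cancel between numerator and denominator, ⟨r⟩ = 3·a_0/2.
With a_0 = 1.941, ⟨r⟩ = 2.9115.

⟨r⟩ ≈ 2.912 nm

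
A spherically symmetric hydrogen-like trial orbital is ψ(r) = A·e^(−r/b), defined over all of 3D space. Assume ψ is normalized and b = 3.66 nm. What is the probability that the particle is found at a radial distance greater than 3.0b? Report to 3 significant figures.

Integrate the radial probability density 4πr²|ψ|² over r > 3.0b.
The full normalization integral is A²·[π·b^3] = 1, fixing A².
In terms of u = r/b (A², 4π and the length scale all cancel between numerator and denominator), P = [∫_{3.0}^{∞} u^2·e^(-2·u) du] / [∫_{0}^{∞} u^2·e^(-2·u) du].
An antiderivative of u^2·e^(-2·u) is -(2·u^2 + 2·u + 1)·e^(-2·u)/4; evaluating from 3.0 to ∞ gives 25·e^(-6)/4, while the full integral is 1/4.
The region integral divided by the full integral gives P = 0.06197.

P ≈ 0.0620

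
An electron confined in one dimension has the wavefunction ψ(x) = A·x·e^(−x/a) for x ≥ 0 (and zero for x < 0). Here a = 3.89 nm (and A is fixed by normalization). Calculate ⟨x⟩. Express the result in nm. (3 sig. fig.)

The expectation value is the |ψ|²-weighted average of x: ∫ x|ψ|² dx.
The ratio of the moment integral to the normalization integral gives ⟨x⟩ = 3·a/2.
Putting a = 3.89 gives 5.835.

⟨x⟩ ≈ 5.84 nm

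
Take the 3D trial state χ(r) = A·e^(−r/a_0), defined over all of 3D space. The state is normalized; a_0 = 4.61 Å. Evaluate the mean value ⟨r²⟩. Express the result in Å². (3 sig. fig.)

⟨r^2⟩ ≈ 63.8 Å^2

⟨r²⟩ = ∫ r^2 |χ|² 4πr² dr over the full domain.
With ∫₀^∞ r^4 e^(−αr) dr = 4!/α^5, the ratio of the moment integral to the normalization integral gives ⟨r²⟩ = 3·a_0^2.
Putting a_0 = 4.61 gives 63.76.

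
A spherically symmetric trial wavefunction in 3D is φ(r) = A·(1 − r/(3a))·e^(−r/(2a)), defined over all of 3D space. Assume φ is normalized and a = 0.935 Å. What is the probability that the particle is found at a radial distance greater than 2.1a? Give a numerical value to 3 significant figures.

P = ∫ |φ|² 4πr² dr over r > 2.1a.
A² is fixed by ∫₀^∞ 4πr²|φ|² dr = 1, i.e. A² = (8·π·a^3/3)^(−1).
Substituting u = r/a, A², 4π and the length scale all cancel in the ratio: P = ∫_{2.1}^{∞} u^2·(1 - u/3)^2·e^(-u) du / ∫_{0}^{∞} u^2·(1 - u/3)^2·e^(-u) du.
With ∫ u^2·(1 - u/3)^2·e^(-u) du = (-u^4 + 2·u^3 - 3·u^2 - 6·u - 6)·e^(-u)/9 + C, the region integral is ≈ 0.44569 and the full one is 2/3.
Taking the ratio yields P = 0.6685.

P ≈ 0.669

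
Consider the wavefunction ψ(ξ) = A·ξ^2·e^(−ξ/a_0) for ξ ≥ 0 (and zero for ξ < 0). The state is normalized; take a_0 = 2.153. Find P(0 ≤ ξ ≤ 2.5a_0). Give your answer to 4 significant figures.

P ≈ 0.5595

P = ∫_{0}^{2.5a_0} |ψ(ξ)|² dξ.
Since A² = 1/(3·a_0^5/4), this is the region integral divided by the full normalization integral.
Let u = ξ/a_0; then A² and the length scale cancel, so P = ∫_{0}^{2.5} u^4·e^(-2·u) du ÷ ∫_{0}^{∞} u^4·e^(-2·u) du.
With ∫ u^4·e^(-2·u) du = -(u^4/2 + u^3 + 3·u^2/2 + 3·u/2 + 3/4)·e^(-2·u) + C, the region integral is 3/4 - 1569·e^(-5)/32 and the full one is 3/4.
Evaluating gives P = 0.55951.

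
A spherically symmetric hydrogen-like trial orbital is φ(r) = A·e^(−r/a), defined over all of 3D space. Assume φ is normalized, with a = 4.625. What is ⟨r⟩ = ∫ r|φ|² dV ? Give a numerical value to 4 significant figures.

The expectation value is the |φ|²-weighted average of r: ∫ r|φ|² 4πr² dr.
With ∫₀^∞ r^3 e^(−αr) dr = 3!/α^4, the ratio of the moment integral to the normalization integral gives ⟨r⟩ = 3·a/2.
With a = 4.625, ⟨r⟩ = 6.9375.

⟨r⟩ ≈ 6.938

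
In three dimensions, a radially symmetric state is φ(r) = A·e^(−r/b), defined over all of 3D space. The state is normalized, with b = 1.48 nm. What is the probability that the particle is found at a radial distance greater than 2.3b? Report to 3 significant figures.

With dV = 4πr²dr, the probability is ∫|φ|² dV over r > 2.3b.
Normalization gives A² = 1/(π·b^3).
Substituting u = r/b, A², 4π and the length scale all cancel in the ratio: P = ∫_{2.3}^{∞} u^2·e^(-2·u) du / ∫_{0}^{∞} u^2·e^(-2·u) du.
Using ∫ u^2·e^(-2·u) du = -(2·u^2 + 2·u + 1)·e^(-2·u)/4, the numerator is 809·e^(-23/5)/200 and the denominator is 1/4.
The region integral divided by the full integral gives P = 0.1626.

P ≈ 0.163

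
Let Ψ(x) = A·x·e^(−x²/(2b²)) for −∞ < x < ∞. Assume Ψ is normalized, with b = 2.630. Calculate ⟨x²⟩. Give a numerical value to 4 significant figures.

The expectation value is the |Ψ|²-weighted average of x^2: ∫ x^2|Ψ|² dx.
The ratio of the moment integral to the normalization integral gives ⟨x²⟩ = 3·b^2/2.
Putting b = 2.630 gives 10.375.

⟨x^2⟩ ≈ 10.38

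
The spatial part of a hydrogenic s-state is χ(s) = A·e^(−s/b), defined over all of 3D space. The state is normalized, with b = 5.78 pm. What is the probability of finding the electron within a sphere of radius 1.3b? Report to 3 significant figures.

P = ∫ |χ|² 4πs² ds over s ≤ 1.3b.
Normalization gives A² = 1/(π·b^3).
Let u = s/b; then A², 4π and the length scale all cancel, so P = ∫_{0}^{1.3} u^2·e^(-2·u) du ÷ ∫_{0}^{∞} u^2·e^(-2·u) du.
Using ∫ u^2·e^(-2·u) du = -(2·u^2 + 2·u + 1)·e^(-2·u)/4, the numerator is 1/4 - 349·e^(-13/5)/200 and the denominator is 1/4.
This evaluates to P = 0.4816.

P ≈ 0.482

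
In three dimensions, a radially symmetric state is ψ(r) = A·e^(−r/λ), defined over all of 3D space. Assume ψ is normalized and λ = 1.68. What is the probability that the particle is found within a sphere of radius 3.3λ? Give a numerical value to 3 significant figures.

P ≈ 0.960

With dV = 4πr²dr, the probability is ∫|ψ|² dV over r ≤ 3.3λ.
Normalization gives A² = 1/(π·λ^3).
Substituting u = r/λ, A², 4π and the length scale all cancel in the ratio: P = ∫_{0}^{3.3} u^2·e^(-2·u) du / ∫_{0}^{∞} u^2·e^(-2·u) du.
An antiderivative of u^2·e^(-2·u) is -(2·u^2 + 2·u + 1)·e^(-2·u)/4; evaluating from 0 to 3.3 gives 1/4 - 1469·e^(-33/5)/200, while the full integral is 1/4.
This evaluates to P = 0.9600.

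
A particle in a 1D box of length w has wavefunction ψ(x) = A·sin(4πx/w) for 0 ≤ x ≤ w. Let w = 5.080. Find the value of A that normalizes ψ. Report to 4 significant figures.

Require ∫ |ψ|² dx = 1 over the whole domain.
The integral (without the A² prefactor) comes out to w/2.
Hence A² = 1/[w/2].
Substituting w = 5.080 gives A² = 0.39370, so A = 0.62746.

A ≈ 0.6275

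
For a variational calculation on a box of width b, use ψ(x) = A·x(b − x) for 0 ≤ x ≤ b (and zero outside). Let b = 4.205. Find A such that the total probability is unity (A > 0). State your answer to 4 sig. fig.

A ≈ 0.1511

Normalization requires ∫|ψ|² dx = 1, integrated from 0 to b.
Expanding the polynomial and integrating term by term, carrying out the integral gives A² · b^5/30.
Substituting b = 4.205 gives A² = 0.022819, so A = 0.15106.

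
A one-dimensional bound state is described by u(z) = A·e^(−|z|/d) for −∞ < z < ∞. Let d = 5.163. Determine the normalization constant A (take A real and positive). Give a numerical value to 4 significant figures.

A ≈ 0.4401

We need A² ∫|f|² dz = 1, taking the integral from −∞ to ∞.
With ∫₀^∞ z^0 e^(−αz) dz = 0!/α^1, carrying out the integral gives A² · d.
So A² = (d)^(−1).
Substituting d = 5.163 gives A² = 0.19369, so A = 0.44010.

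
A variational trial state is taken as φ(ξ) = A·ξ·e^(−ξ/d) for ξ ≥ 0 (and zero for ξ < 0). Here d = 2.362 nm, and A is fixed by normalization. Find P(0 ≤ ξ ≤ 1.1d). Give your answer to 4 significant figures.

P ≈ 0.3773

The probability is P = ∫ |φ|² dξ over [0, 1.1d].
The normalization integral ∫|φ|²dξ over the whole domain equals d^3/4·A², and A² cancels in the ratio.
In terms of u = ξ/d (A² and the length scale cancel between numerator and denominator), P = [∫_{0}^{1.1} u^2·e^(-2·u) du] / [∫_{0}^{∞} u^2·e^(-2·u) du].
An antiderivative of u^2·e^(-2·u) is -(2·u^2 + 2·u + 1)·e^(-2·u)/4; evaluating from 0 to 1.1 gives 1/4 - 281·e^(-11/5)/200, while the full integral is 1/4.
Evaluating gives P = 0.37729.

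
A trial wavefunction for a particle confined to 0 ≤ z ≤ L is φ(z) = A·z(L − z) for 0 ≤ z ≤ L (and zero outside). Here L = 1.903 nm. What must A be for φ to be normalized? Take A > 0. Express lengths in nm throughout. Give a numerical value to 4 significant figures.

We need A² ∫|f|² dz = 1, taking the integral from 0 to L.
Carrying out the integral gives A² · L^5/30.
Setting this equal to 1 gives A² = 1/(L^5/30).
Plugging in L = 1.903 yields A = 1.0964.

A ≈ 1.096 nm^(-5/2)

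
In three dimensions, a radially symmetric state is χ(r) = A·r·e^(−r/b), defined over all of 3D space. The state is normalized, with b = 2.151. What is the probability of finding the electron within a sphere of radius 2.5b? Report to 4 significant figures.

Integrate the radial probability density 4πr²|χ|² over r ≤ 2.5b.
The full normalization integral is A²·[3·π·b^5] = 1, fixing A².
Let u = r/b; then A², 4π and the length scale all cancel, so P = ∫_{0}^{2.5} u^4·e^(-2·u) du ÷ ∫_{0}^{∞} u^4·e^(-2·u) du.
Using ∫ u^4·e^(-2·u) du = -(u^4/2 + u^3 + 3·u^2/2 + 3·u/2 + 3/4)·e^(-2·u), the numerator is 3/4 - 1569·e^(-5)/32 and the denominator is 3/4.
The region integral divided by the full integral gives P = 0.55951.

P ≈ 0.5595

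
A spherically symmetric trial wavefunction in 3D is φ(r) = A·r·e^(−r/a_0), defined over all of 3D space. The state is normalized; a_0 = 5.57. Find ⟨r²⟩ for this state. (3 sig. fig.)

The expectation value is the |φ|²-weighted average of r^2: ∫ r^2|φ|² 4πr² dr.
Since the A² factors cancel between numerator and denominator, ⟨r²⟩ = 15·a_0^2/2.
With a_0 = 5.57, ⟨r^2⟩ = 232.7.

⟨r^2⟩ ≈ 233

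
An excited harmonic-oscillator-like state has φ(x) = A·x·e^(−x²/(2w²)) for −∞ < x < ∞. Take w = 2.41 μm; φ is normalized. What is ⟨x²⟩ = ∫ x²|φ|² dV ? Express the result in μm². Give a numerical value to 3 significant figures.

By definition ⟨x²⟩ = ∫ x^2 |φ(x)|² dx.
Differentiating ∫e^(−αx²) dx = √(π/α) under α to get the higher moments, evaluating both integrals, ⟨x²⟩ = 3·w^2/2.
With w = 2.41, ⟨x^2⟩ = 8.712.

⟨x^2⟩ ≈ 8.71 μm^2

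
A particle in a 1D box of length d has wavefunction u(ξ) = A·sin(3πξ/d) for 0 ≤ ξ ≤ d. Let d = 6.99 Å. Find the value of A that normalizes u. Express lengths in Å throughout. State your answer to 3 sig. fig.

Normalization requires ∫|u|² dξ = 1, integrated from 0 to d.
The integral (without the A² prefactor) comes out to d/2.
Setting this equal to 1 gives A² = 1/(d/2).
Plugging in d = 6.99 yields A = 0.5349.

A ≈ 0.535 Å^(-1/2)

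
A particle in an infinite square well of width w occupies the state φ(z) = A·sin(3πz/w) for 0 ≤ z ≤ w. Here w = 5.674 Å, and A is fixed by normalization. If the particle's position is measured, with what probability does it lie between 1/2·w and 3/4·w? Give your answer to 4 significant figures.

P ≈ 0.1969

|φ|² is the probability density, so P = ∫_{1/2·w}^{3/4·w} |φ|² dz.
The normalization integral ∫|φ|²dz over the whole domain equals w/2·A², and A² cancels in the ratio.
Substituting u = z/w, A² and the length scale cancel in the ratio: P = ∫_{1/2}^{3/4} sin(3·π·u)^2 du / ∫_{0}^{1} sin(3·π·u)^2 du.
An antiderivative of sin(3·π·u)^2 is u/2 - sin(6·π·u)/(12·π); evaluating from 1/2 to 3/4 gives 1/8 - 1/(12·π), while the full integral is 1/2.
Taking the ratio, P = (-2 + 3·π)/(12·π).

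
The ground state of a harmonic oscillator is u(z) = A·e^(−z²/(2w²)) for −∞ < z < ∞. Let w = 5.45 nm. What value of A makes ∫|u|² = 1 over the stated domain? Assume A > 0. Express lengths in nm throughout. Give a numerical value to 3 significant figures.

The normalization condition is ∫|u|² dz = 1 from −∞ to ∞.
Using the Gaussian integral ∫_{−∞}^{∞} e^(−αz²) dz = √(π/α), ∫|u|² dz = A²·(√(π)·w).
So A² = (√(π)·w)^(−1).
With w = 5.45: A² = 0.1035 and A = 0.3217.

A ≈ 0.322 nm^(-1/2)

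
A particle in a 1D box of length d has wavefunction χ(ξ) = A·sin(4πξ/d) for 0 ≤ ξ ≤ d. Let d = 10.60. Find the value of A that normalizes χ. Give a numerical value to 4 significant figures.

The normalization condition is ∫|χ|² dξ = 1 from 0 to d.
With ∫₀^d sin²(nπξ/d) dξ = d/2, ∫|χ|² dξ = A²·(d/2).
Plugging in d = 10.60 yields A = 0.43437.

A ≈ 0.4344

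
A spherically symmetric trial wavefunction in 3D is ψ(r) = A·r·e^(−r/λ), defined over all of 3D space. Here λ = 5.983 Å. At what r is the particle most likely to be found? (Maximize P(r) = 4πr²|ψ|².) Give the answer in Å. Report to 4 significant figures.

r ≈ 11.97 Å

Differentiate P(r) = 4πr²|ψ|² with respect to r and set to zero.
This gives r = 2·λ.
With λ = 5.983, the most probable radial distance is 11.966 Å.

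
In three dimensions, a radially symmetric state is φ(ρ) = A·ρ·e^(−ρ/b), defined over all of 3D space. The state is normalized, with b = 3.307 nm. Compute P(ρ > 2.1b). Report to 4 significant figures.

P ≈ 0.5898

With dV = 4πρ²dρ, the probability is ∫|φ|² dV over ρ > 2.1b.
The full normalization integral is A²·[3·π·b^5] = 1, fixing A².
Substituting u = ρ/b, A², 4π and the length scale all cancel in the ratio: P = ∫_{2.1}^{∞} u^4·e^(-2·u) du / ∫_{0}^{∞} u^4·e^(-2·u) du.
An antiderivative of u^4·e^(-2·u) is -(u^4/2 + u^3 + 3·u^2/2 + 3·u/2 + 3/4)·e^(-2·u); evaluating from 2.1 to ∞ gives ≈ 0.442370, while the full integral is 3/4.
Taking the ratio yields P = 0.58983.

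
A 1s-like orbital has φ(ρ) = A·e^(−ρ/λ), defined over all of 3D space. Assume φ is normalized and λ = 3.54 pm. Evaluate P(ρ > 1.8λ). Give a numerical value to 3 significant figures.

P ≈ 0.303

Integrate the radial probability density 4πρ²|φ|² over ρ > 1.8λ.
Normalization gives A² = 1/(π·λ^3).
Substituting u = ρ/λ, A², 4π and the length scale all cancel in the ratio: P = ∫_{1.8}^{∞} u^2·e^(-2·u) du / ∫_{0}^{∞} u^2·e^(-2·u) du.
Using ∫ u^2·e^(-2·u) du = -(2·u^2 + 2·u + 1)·e^(-2·u)/4, the numerator is 277·e^(-18/5)/100 and the denominator is 1/4.
This evaluates to P = 0.3027.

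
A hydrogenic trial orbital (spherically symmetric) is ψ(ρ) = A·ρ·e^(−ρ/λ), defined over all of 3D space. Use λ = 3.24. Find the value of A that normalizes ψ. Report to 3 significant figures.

A ≈ 0.0172

Require ∫ |ψ|² 4πρ² dρ = 1 over the whole domain.
(Spherical symmetry: dV = 4πρ² dρ.)
Carrying out the integral gives A² · 3·π·λ^5.
Hence A² = 1/[3·π·λ^5].
Plugging in λ = 3.24 yields A = 0.01724.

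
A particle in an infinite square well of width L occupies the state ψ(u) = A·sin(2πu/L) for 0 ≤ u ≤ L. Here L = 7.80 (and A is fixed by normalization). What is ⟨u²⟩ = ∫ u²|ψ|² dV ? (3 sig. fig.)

⟨u^2⟩ ≈ 19.5

By definition ⟨u²⟩ = ∫ u^2 |ψ(u)|² du.
The ratio of the moment integral to the normalization integral gives ⟨u²⟩ = -L^2/(8·π^2) + L^2/3.
With L = 7.80, ⟨u^2⟩ = 19.51.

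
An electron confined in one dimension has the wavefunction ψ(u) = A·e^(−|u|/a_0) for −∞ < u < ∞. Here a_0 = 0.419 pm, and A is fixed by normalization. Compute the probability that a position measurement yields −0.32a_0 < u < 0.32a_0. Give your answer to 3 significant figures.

P ≈ 0.473

The probability is P = ∫ |ψ|² du over [−0.32a_0, 0.32a_0].
With A² fixed by ∫|ψ|² = 1, i.e. A² = (a_0)^(−1), substitute and integrate.
Both integrals are even about u = 0, so only the u ≥ 0 halves are needed (the factors of 2 cancel). Let t = u/a_0; then A² and the length scale cancel, so P = ∫_{0}^{0.32} e^(-2·t) dt ÷ ∫_{0}^{∞} e^(-2·t) dt.
With ∫ e^(-2·t) dt = -e^(-2·t)/2 + C, the region integral is 1/2 - e^(-16/25)/2 and the full one is 1/2.
Evaluating gives P = 0.4727.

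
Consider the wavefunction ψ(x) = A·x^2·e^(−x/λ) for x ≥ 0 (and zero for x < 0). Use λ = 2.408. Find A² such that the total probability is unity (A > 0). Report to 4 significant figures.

Normalization requires ∫|ψ|² dx = 1, integrated from 0 to ∞.
∫|ψ|² dx = A²·(3·λ^5/4).
Setting this equal to 1 gives A² = 1/(3·λ^5/4).
With λ = 2.408: A² = 0.016469 and A = 0.12833.

A^2 ≈ 0.01647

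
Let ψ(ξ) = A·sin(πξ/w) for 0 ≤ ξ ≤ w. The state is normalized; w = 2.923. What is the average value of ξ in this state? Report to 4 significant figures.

By definition ⟨ξ⟩ = ∫ ξ |ψ(ξ)|² dξ.
Since the A² factors cancel between numerator and denominator, ⟨ξ⟩ = w/2.
With w = 2.923, ⟨ξ⟩ = 1.4615.

⟨ξ⟩ ≈ 1.462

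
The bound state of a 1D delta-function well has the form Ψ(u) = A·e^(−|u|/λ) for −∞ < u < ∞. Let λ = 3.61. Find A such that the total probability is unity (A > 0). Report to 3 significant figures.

A ≈ 0.526

Normalization requires ∫|Ψ|² du = 1, integrated from −∞ to ∞.
Carrying out the integral gives A² · λ.
So A² = (λ)^(−1).
With λ = 3.61: A² = 0.2770 and A = 0.5263.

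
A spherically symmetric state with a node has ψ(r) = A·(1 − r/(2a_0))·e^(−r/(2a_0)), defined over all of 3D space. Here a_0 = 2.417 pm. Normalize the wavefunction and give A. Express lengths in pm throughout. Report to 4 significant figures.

Require ∫ |ψ|² 4πr² dr = 1 over the whole domain.
Using ∫₀^∞ rⁿ e^(−αr) dr = n!/αⁿ⁺¹, the integral (without the A² prefactor) comes out to 8·π·a_0^3.
Setting this equal to 1 gives A² = 1/(8·π·a_0^3).
Substituting a_0 = 2.417 gives A² = 0.0028179, so A = 0.053084.

A ≈ 0.05308 pm^(-3/2)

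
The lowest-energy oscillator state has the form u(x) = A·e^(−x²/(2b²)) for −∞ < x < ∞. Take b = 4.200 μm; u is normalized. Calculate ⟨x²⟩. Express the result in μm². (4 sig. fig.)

By definition ⟨x²⟩ = ∫ x^2 |u(x)|² dx.
Evaluating both integrals, ⟨x²⟩ = b^2/2.
With b = 4.200, ⟨x^2⟩ = 8.8200.

⟨x^2⟩ ≈ 8.820 μm^2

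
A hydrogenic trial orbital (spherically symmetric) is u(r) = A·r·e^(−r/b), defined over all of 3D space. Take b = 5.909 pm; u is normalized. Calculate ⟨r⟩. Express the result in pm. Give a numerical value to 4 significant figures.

⟨r⟩ ≈ 14.77 pm

⟨r⟩ = ∫ r |u|² 4πr² dr over the full domain.
Evaluating both integrals, ⟨r⟩ = 5·b/2.
Putting b = 5.909 gives 14.773.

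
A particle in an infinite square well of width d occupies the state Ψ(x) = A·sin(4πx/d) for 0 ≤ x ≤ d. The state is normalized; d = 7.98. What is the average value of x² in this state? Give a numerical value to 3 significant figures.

By definition ⟨x²⟩ = ∫ x^2 |Ψ(x)|² dx.
Using sin²θ = (1 − cos 2θ)/2, since the A² factors cancel between numerator and denominator, ⟨x²⟩ = -d^2/(32·π^2) + d^2/3.
Putting d = 7.98 gives 21.03.

⟨x^2⟩ ≈ 21.0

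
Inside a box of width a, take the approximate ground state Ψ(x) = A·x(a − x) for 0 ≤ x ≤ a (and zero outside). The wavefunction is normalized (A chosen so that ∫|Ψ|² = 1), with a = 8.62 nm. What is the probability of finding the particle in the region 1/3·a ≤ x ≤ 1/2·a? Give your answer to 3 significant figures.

P ≈ 0.290

|Ψ|² is the probability density, so P = ∫_{1/3·a}^{1/2·a} |Ψ|² dx.
Since A² = 1/(a^5/30), this is the region integral divided by the full normalization integral.
Let u = x/a; then A² and the length scale cancel, so P = ∫_{1/3}^{1/2} u^2·(1 - u)^2 du ÷ ∫_{0}^{1} u^2·(1 - u)^2 du.
With ∫ u^2·(1 - u)^2 du = u^3·(6·u^2 - 15·u + 10)/30 + C, the region integral is 47/4860 and the full one is 1/30.
The result is P = 47/162.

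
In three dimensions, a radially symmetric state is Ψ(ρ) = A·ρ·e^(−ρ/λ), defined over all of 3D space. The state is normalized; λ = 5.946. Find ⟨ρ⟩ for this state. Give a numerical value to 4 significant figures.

The expectation value is the |Ψ|²-weighted average of ρ: ∫ ρ|Ψ|² 4πρ² dρ.
Using ∫₀^∞ ρⁿ e^(−αρ) dρ = n!/αⁿ⁺¹, since the A² factors cancel between numerator and denominator, ⟨ρ⟩ = 5·λ/2.
Putting λ = 5.946 gives 14.865.

⟨ρ⟩ ≈ 14.87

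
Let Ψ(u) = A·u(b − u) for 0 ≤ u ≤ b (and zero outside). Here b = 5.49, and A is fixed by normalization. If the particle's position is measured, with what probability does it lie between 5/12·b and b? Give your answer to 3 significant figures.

The probability is P = ∫ |Ψ|² du over [5/12·b, b].
With A² fixed by ∫|Ψ|² = 1, i.e. A² = (b^5/30)^(−1), substitute and integrate.
In terms of t = u/b (A² and the length scale cancel between numerator and denominator), P = [∫_{5/12}^{1} t^2·(1 - t)^2 dt] / [∫_{0}^{1} t^2·(1 - t)^2 dt].
Using ∫ t^2·(1 - t)^2 dt = t^3·(6·t^2 - 15·t + 10)/30, the numerator is ≈ 0.021779 and the denominator is 1/30.
This works out to P = 0.6534.

P ≈ 0.653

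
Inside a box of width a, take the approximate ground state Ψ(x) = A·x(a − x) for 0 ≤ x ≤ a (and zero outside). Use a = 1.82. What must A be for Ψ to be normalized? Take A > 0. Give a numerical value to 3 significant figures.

Normalization requires ∫|Ψ|² dx = 1, integrated from 0 to a.
Expanding the polynomial and integrating term by term, with Ψ = A·x(a − x), the integral evaluates to A²·[a^5/30].
So A² = (a^5/30)^(−1).
Substituting a = 1.82 gives A² = 1.502, so A = 1.226.

A ≈ 1.23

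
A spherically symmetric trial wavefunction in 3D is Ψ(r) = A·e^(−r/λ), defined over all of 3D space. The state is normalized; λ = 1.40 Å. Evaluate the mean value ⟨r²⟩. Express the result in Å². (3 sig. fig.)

⟨r²⟩ = ∫ r^2 |Ψ|² 4πr² dr over the full domain.
Using ∫₀^∞ rⁿ e^(−αr) dr = n!/αⁿ⁺¹, evaluating both integrals, ⟨r²⟩ = 3·λ^2.
With λ = 1.40, ⟨r^2⟩ = 5.880.

⟨r^2⟩ ≈ 5.88 Å^2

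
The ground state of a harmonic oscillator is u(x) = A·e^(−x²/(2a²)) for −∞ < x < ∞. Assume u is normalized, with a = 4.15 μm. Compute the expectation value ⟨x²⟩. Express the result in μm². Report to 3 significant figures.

⟨x^2⟩ ≈ 8.61 μm^2

⟨x²⟩ = ∫ x^2 |u|² dx over the full domain.
Evaluating both integrals, ⟨x²⟩ = a^2/2.
With a = 4.15, ⟨x^2⟩ = 8.611.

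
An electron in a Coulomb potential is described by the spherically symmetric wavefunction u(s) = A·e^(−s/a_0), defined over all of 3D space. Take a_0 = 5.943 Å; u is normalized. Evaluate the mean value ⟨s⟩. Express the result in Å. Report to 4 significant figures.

⟨s⟩ ≈ 8.915 Å

By definition ⟨s⟩ = ∫ s |u(s)|² 4πs² ds.
With ∫₀^∞ s^3 e^(−αs) ds = 3!/α^4, evaluating both integrals, ⟨s⟩ = 3·a_0/2.
Putting a_0 = 5.943 gives 8.9145.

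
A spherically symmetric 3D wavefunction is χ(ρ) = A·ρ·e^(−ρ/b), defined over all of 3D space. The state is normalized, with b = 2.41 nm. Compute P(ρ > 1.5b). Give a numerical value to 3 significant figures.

P ≈ 0.815

With dV = 4πρ²dρ, the probability is ∫|χ|² dV over ρ > 1.5b.
A² is fixed by ∫₀^∞ 4πρ²|χ|² dρ = 1, i.e. A² = (3·π·b^5)^(−1).
In terms of u = ρ/b (A², 4π and the length scale all cancel between numerator and denominator), P = [∫_{1.5}^{∞} u^4·e^(-2·u) du] / [∫_{0}^{∞} u^4·e^(-2·u) du].
Using ∫ u^4·e^(-2·u) du = -(u^4/2 + u^3 + 3·u^2/2 + 3·u/2 + 3/4)·e^(-2·u), the numerator is 393·e^(-3)/32 and the denominator is 3/4.
The region integral divided by the full integral gives P = 0.8153.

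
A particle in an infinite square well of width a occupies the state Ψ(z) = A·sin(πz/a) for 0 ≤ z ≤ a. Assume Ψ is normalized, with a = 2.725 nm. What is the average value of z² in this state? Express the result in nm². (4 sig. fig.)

⟨z²⟩ = ∫ z^2 |Ψ|² dz over the full domain.
Evaluating both integrals, ⟨z²⟩ = -a^2/(2·π^2) + a^2/3.
With a = 2.725, ⟨z^2⟩ = 2.0990.

⟨z^2⟩ ≈ 2.099 nm^2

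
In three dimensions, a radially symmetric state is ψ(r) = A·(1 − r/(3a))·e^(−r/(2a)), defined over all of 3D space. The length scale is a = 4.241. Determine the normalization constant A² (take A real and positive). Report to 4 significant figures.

Normalization requires ∫|ψ|² 4πr² dr = 1, integrated from 0 to ∞.
Carrying out the integral gives A² · 8·π·a^3/3.
Hence A² = 1/[8·π·a^3/3].
Plugging in a = 4.241 yields A = 0.039558.

A^2 ≈ 0.001565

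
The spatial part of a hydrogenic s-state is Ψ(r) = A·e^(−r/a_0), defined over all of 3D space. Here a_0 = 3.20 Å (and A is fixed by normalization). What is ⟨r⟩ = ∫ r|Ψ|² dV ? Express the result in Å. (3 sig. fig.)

⟨r⟩ ≈ 4.80 Å

By definition ⟨r⟩ = ∫ r |Ψ(r)|² 4πr² dr.
The ratio of the moment integral to the normalization integral gives ⟨r⟩ = 3·a_0/2.
With a_0 = 3.20, ⟨r⟩ = 4.800.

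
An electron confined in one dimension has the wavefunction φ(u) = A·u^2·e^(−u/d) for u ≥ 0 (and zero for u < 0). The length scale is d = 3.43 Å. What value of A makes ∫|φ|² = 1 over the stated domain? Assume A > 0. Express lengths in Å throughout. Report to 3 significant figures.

A ≈ 0.0530 Å^(-5/2)

Normalization requires ∫|φ|² du = 1, integrated from 0 to ∞.
With ∫₀^∞ u^4 e^(−αu) du = 4!/α^5, carrying out the integral gives A² · 3·d^5/4.
Setting this equal to 1 gives A² = 1/(3·d^5/4).
With d = 3.43: A² = 0.002808 and A = 0.05299.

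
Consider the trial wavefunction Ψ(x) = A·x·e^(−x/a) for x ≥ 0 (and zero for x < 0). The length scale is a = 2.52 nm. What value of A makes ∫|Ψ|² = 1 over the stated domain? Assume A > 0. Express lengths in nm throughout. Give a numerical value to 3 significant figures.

Normalization requires ∫|Ψ|² dx = 1, integrated from 0 to ∞.
Recall ∫₀^∞ x^m e^(−x/β) dx = m!·β^(m+1), ∫|Ψ|² dx = A²·(a^3/4).
Hence A² = 1/[a^3/4].
Substituting a = 2.52 gives A² = 0.2500, so A = 0.5000.

A ≈ 0.500 nm^(-3/2)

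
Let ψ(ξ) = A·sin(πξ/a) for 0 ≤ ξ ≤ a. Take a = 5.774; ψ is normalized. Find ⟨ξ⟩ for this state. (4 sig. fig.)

⟨ξ⟩ = ∫ ξ |ψ|² dξ over the full domain.
The ratio of the moment integral to the normalization integral gives ⟨ξ⟩ = a/2.
Putting a = 5.774 gives 2.8870.

⟨ξ⟩ ≈ 2.887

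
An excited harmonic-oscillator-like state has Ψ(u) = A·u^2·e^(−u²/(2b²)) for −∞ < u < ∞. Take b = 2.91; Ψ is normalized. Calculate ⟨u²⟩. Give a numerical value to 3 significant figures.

⟨u^2⟩ ≈ 21.2

⟨u²⟩ = ∫ u^2 |Ψ|² du over the full domain.
Since the A² factors cancel between numerator and denominator, ⟨u²⟩ = 5·b^2/2.
Putting b = 2.91 gives 21.17.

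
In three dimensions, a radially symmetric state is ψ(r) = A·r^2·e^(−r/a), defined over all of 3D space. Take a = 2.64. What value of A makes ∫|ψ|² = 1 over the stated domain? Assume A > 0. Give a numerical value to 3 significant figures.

Require ∫ |ψ|² 4πr² dr = 1 over the whole domain.
Carrying out the integral gives A² · 45·π·a^7/2.
Setting this equal to 1 gives A² = 1/(45·π·a^7/2).
Substituting a = 2.64 gives A² = 0.00001583, so A = 0.003979.

A ≈ 0.00398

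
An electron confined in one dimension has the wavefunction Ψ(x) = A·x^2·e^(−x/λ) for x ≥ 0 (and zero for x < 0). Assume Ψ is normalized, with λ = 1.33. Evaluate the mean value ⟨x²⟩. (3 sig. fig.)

⟨x^2⟩ ≈ 13.3

⟨x²⟩ = ∫ x^2 |Ψ|² dx over the full domain.
With ∫₀^∞ x^6 e^(−αx) dx = 6!/α^7, the ratio of the moment integral to the normalization integral gives ⟨x²⟩ = 15·λ^2/2.
Putting λ = 1.33 gives 13.27.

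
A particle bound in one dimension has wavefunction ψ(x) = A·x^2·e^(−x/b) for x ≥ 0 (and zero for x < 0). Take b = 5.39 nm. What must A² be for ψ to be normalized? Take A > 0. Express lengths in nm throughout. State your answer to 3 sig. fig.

Require ∫ |ψ|² dx = 1 over the whole domain.
Carrying out the integral gives A² · 3·b^5/4.
Plugging in b = 5.39 yields A = 0.01712.

A^2 ≈ 0.000293 nm^(-5)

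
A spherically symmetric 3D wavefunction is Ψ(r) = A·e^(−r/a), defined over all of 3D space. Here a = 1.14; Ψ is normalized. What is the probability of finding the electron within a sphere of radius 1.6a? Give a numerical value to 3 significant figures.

P = ∫ |Ψ|² 4πr² dr over r ≤ 1.6a.
The full normalization integral is A²·[π·a^3] = 1, fixing A².
Let u = r/a; then A², 4π and the length scale all cancel, so P = ∫_{0}^{1.6} u^2·e^(-2·u) du ÷ ∫_{0}^{∞} u^2·e^(-2·u) du.
With ∫ u^2·e^(-2·u) du = -(2·u^2 + 2·u + 1)·e^(-2·u)/4 + C, the region integral is 1/4 - 233·e^(-16/5)/100 and the full one is 1/4.
The region integral divided by the full integral gives P = 0.6201.

P ≈ 0.620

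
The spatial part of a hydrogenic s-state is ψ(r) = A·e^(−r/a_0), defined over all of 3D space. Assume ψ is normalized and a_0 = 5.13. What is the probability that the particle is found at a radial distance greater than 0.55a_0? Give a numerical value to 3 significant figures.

P = ∫ |ψ|² 4πr² dr over r > 0.55a_0.
Normalization gives A² = 1/(π·a_0^3).
In terms of u = r/a_0 (A², 4π and the length scale all cancel between numerator and denominator), P = [∫_{0.55}^{∞} u^2·e^(-2·u) du] / [∫_{0}^{∞} u^2·e^(-2·u) du].
An antiderivative of u^2·e^(-2·u) is -(2·u^2 + 2·u + 1)·e^(-2·u)/4; evaluating from 0.55 to ∞ gives 541·e^(-11/10)/800, while the full integral is 1/4.
This evaluates to P = 0.9004.

P ≈ 0.900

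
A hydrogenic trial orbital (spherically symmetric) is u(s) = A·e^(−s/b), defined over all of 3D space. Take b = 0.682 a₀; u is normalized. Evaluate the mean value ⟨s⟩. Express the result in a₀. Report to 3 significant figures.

⟨s⟩ ≈ 1.02 a₀

By definition ⟨s⟩ = ∫ s |u(s)|² 4πs² ds.
Using ∫₀^∞ sⁿ e^(−αs) ds = n!/αⁿ⁺¹, since the A² factors cancel between numerator and denominator, ⟨s⟩ = 3·b/2.
With b = 0.682, ⟨s⟩ = 1.023.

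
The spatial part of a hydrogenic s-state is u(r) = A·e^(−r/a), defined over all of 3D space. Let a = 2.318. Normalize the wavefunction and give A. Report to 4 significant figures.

The normalization condition is ∫|u|² 4πr² dr = 1 from 0 to ∞.
With ∫₀^∞ r^2 e^(−αr) dr = 2!/α^3, the integral (without the A² prefactor) comes out to π·a^3.
Setting this equal to 1 gives A² = 1/(π·a^3).
Plugging in a = 2.318 yields A = 0.15987.

A ≈ 0.1599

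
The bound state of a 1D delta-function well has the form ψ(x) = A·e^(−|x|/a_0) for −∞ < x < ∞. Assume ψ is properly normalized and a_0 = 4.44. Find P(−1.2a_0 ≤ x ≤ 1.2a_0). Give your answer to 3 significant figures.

P = ∫_{−1.2a_0}^{1.2a_0} |ψ(x)|² dx.
The normalization integral ∫|ψ|²dx over the whole domain equals a_0·A², and A² cancels in the ratio.
By symmetry take twice the x ≥ 0 contribution in numerator and denominator; the 2's cancel. Let u = x/a_0; then A² and the length scale cancel, so P = ∫_{0}^{1.2} e^(-2·u) du ÷ ∫_{0}^{∞} e^(-2·u) du.
An antiderivative of e^(-2·u) is -e^(-2·u)/2; evaluating from 0 to 1.2 gives 1/2 - e^(-12/5)/2, while the full integral is 1/2.
This works out to P = 0.9093.

P ≈ 0.909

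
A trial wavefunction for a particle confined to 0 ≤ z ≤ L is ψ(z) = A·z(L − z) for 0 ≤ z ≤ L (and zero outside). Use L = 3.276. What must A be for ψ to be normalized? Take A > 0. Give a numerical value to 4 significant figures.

A ≈ 0.2820

Normalization requires ∫|ψ|² dz = 1, integrated from 0 to L.
Expanding the polynomial and integrating term by term, ∫|ψ|² dz = A²·(L^5/30).
Setting this equal to 1 gives A² = 1/(L^5/30).
Plugging in L = 3.276 yields A = 0.28197.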